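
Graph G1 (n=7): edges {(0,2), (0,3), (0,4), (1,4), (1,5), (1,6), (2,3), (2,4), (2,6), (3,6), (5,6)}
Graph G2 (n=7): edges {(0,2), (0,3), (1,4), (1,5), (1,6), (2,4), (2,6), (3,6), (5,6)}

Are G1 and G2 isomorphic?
No, not isomorphic

The graphs are NOT isomorphic.

Counting edges: G1 has 11 edge(s); G2 has 9 edge(s).
Edge count is an isomorphism invariant (a bijection on vertices induces a bijection on edges), so differing edge counts rule out isomorphism.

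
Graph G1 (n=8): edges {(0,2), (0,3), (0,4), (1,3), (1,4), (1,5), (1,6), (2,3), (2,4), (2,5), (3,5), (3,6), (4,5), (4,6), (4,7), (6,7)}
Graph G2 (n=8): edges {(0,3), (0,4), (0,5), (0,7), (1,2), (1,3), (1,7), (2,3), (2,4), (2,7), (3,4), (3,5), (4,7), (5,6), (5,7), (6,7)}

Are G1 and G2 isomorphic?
Yes, isomorphic

The graphs are isomorphic.
One valid mapping φ: V(G1) → V(G2): 0→1, 1→0, 2→2, 3→3, 4→7, 5→4, 6→5, 7→6

Verify φ preserves adjacency — for each edge of G1, its image is an edge of G2:
  (0,2) → (φ(0),φ(2)) = (1,2) ∈ E(G2) ✓
  (0,3) → (φ(0),φ(3)) = (1,3) ∈ E(G2) ✓
  (0,4) → (φ(0),φ(4)) = (1,7) ∈ E(G2) ✓
  (1,3) → (φ(1),φ(3)) = (0,3) ∈ E(G2) ✓
  (1,4) → (φ(1),φ(4)) = (0,7) ∈ E(G2) ✓
  (1,5) → (φ(1),φ(5)) = (0,4) ∈ E(G2) ✓
  (1,6) → (φ(1),φ(6)) = (0,5) ∈ E(G2) ✓
  (2,3) → (φ(2),φ(3)) = (2,3) ∈ E(G2) ✓
  (2,4) → (φ(2),φ(4)) = (2,7) ∈ E(G2) ✓
  (2,5) → (φ(2),φ(5)) = (2,4) ∈ E(G2) ✓
  (3,5) → (φ(3),φ(5)) = (3,4) ∈ E(G2) ✓
  (3,6) → (φ(3),φ(6)) = (3,5) ∈ E(G2) ✓
  (4,5) → (φ(4),φ(5)) = (4,7) ∈ E(G2) ✓
  (4,6) → (φ(4),φ(6)) = (5,7) ∈ E(G2) ✓
  (4,7) → (φ(4),φ(7)) = (6,7) ∈ E(G2) ✓
  (6,7) → (φ(6),φ(7)) = (5,6) ∈ E(G2) ✓
All 16 edges of G1 map to edges of G2, and |E(G1)| = |E(G2)| = 16, so φ is a bijection on edges as well as vertices. Hence G1 ≅ G2.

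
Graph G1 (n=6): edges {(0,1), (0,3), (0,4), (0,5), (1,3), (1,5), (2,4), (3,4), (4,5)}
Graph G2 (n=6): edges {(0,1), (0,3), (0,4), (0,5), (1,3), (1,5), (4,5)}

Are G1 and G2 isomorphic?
No, not isomorphic

The graphs are NOT isomorphic.

Counting edges: G1 has 9 edge(s); G2 has 7 edge(s).
Edge count is an isomorphism invariant (a bijection on vertices induces a bijection on edges), so differing edge counts rule out isomorphism.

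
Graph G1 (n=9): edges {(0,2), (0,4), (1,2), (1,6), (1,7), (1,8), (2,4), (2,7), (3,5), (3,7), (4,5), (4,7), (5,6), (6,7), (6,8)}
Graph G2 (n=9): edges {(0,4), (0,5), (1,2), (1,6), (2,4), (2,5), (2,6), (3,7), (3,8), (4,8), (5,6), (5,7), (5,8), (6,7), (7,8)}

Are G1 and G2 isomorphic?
Yes, isomorphic

The graphs are isomorphic.
One valid mapping φ: V(G1) → V(G2): 0→1, 1→7, 2→6, 3→0, 4→2, 5→4, 6→8, 7→5, 8→3

Verify φ preserves adjacency — for each edge of G1, its image is an edge of G2:
  (0,2) → (φ(0),φ(2)) = (1,6) ∈ E(G2) ✓
  (0,4) → (φ(0),φ(4)) = (1,2) ∈ E(G2) ✓
  (1,2) → (φ(1),φ(2)) = (6,7) ∈ E(G2) ✓
  (1,6) → (φ(1),φ(6)) = (7,8) ∈ E(G2) ✓
  (1,7) → (φ(1),φ(7)) = (5,7) ∈ E(G2) ✓
  (1,8) → (φ(1),φ(8)) = (3,7) ∈ E(G2) ✓
  (2,4) → (φ(2),φ(4)) = (2,6) ∈ E(G2) ✓
  (2,7) → (φ(2),φ(7)) = (5,6) ∈ E(G2) ✓
  (3,5) → (φ(3),φ(5)) = (0,4) ∈ E(G2) ✓
  (3,7) → (φ(3),φ(7)) = (0,5) ∈ E(G2) ✓
  (4,5) → (φ(4),φ(5)) = (2,4) ∈ E(G2) ✓
  (4,7) → (φ(4),φ(7)) = (2,5) ∈ E(G2) ✓
  (5,6) → (φ(5),φ(6)) = (4,8) ∈ E(G2) ✓
  (6,7) → (φ(6),φ(7)) = (5,8) ∈ E(G2) ✓
  (6,8) → (φ(6),φ(8)) = (3,8) ∈ E(G2) ✓
All 15 edges of G1 map to edges of G2, and |E(G1)| = |E(G2)| = 15, so φ is a bijection on edges as well as vertices. Hence G1 ≅ G2.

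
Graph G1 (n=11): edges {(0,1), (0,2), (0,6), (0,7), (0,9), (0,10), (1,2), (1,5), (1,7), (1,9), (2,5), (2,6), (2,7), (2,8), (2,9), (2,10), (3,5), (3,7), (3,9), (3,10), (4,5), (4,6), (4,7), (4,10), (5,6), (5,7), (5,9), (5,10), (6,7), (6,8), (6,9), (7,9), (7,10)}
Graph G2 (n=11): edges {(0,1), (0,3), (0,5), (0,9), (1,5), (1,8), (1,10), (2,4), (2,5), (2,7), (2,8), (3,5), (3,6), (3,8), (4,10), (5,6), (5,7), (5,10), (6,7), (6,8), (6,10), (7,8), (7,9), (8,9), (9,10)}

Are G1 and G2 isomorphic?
No, not isomorphic

The graphs are NOT isomorphic.

Degrees in G1: deg(0)=6, deg(1)=5, deg(2)=8, deg(3)=4, deg(4)=4, deg(5)=8, deg(6)=7, deg(7)=9, deg(8)=2, deg(9)=7, deg(10)=6.
Sorted degree sequence of G1: [9, 8, 8, 7, 7, 6, 6, 5, 4, 4, 2].
Degrees in G2: deg(0)=4, deg(1)=4, deg(2)=4, deg(3)=4, deg(4)=2, deg(5)=7, deg(6)=5, deg(7)=5, deg(8)=6, deg(9)=4, deg(10)=5.
Sorted degree sequence of G2: [7, 6, 5, 5, 5, 4, 4, 4, 4, 4, 2].
The (sorted) degree sequence is an isomorphism invariant, so since G1 and G2 have different degree sequences they cannot be isomorphic.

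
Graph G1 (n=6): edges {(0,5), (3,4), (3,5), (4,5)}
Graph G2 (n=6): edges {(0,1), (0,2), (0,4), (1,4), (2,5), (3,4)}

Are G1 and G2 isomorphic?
No, not isomorphic

The graphs are NOT isomorphic.

Connected components of G1: 3 component(s) with vertex sets [[1], [2], [0, 3, 4, 5]], sizes [1, 1, 4].
Connected components of G2: 1 component(s) with vertex sets [[0, 1, 2, 3, 4, 5]], sizes [6].
The number of connected components (and the multiset of component sizes) is an isomorphism invariant — an isomorphism maps each component of G1 bijectively onto a component of G2. Since G1 has 3 component(s) and G2 has 1, they cannot be isomorphic.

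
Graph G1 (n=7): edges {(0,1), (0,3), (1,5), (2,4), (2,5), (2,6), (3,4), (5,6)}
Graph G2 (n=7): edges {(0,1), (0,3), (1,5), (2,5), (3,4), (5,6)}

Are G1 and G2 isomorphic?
No, not isomorphic

The graphs are NOT isomorphic.

Counting edges: G1 has 8 edge(s); G2 has 6 edge(s).
Edge count is an isomorphism invariant (a bijection on vertices induces a bijection on edges), so differing edge counts rule out isomorphism.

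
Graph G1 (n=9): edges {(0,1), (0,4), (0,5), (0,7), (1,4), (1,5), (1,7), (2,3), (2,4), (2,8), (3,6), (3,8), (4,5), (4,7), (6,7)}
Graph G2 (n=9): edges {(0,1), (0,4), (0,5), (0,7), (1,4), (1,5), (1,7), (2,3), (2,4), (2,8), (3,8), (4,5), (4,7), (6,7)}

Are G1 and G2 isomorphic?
No, not isomorphic

The graphs are NOT isomorphic.

Counting edges: G1 has 15 edge(s); G2 has 14 edge(s).
Edge count is an isomorphism invariant (a bijection on vertices induces a bijection on edges), so differing edge counts rule out isomorphism.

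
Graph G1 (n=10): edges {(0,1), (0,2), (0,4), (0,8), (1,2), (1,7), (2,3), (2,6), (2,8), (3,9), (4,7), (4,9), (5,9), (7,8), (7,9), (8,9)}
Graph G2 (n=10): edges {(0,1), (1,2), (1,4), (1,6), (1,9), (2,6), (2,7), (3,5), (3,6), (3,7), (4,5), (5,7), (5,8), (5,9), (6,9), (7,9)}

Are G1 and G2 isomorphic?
Yes, isomorphic

The graphs are isomorphic.
One valid mapping φ: V(G1) → V(G2): 0→7, 1→3, 2→5, 3→4, 4→2, 5→0, 6→8, 7→6, 8→9, 9→1

Verify φ preserves adjacency — for each edge of G1, its image is an edge of G2:
  (0,1) → (φ(0),φ(1)) = (3,7) ∈ E(G2) ✓
  (0,2) → (φ(0),φ(2)) = (5,7) ∈ E(G2) ✓
  (0,4) → (φ(0),φ(4)) = (2,7) ∈ E(G2) ✓
  (0,8) → (φ(0),φ(8)) = (7,9) ∈ E(G2) ✓
  (1,2) → (φ(1),φ(2)) = (3,5) ∈ E(G2) ✓
  (1,7) → (φ(1),φ(7)) = (3,6) ∈ E(G2) ✓
  (2,3) → (φ(2),φ(3)) = (4,5) ∈ E(G2) ✓
  (2,6) → (φ(2),φ(6)) = (5,8) ∈ E(G2) ✓
  (2,8) → (φ(2),φ(8)) = (5,9) ∈ E(G2) ✓
  (3,9) → (φ(3),φ(9)) = (1,4) ∈ E(G2) ✓
  (4,7) → (φ(4),φ(7)) = (2,6) ∈ E(G2) ✓
  (4,9) → (φ(4),φ(9)) = (1,2) ∈ E(G2) ✓
  (5,9) → (φ(5),φ(9)) = (0,1) ∈ E(G2) ✓
  (7,8) → (φ(7),φ(8)) = (6,9) ∈ E(G2) ✓
  (7,9) → (φ(7),φ(9)) = (1,6) ∈ E(G2) ✓
  (8,9) → (φ(8),φ(9)) = (1,9) ∈ E(G2) ✓
All 16 edges of G1 map to edges of G2, and |E(G1)| = |E(G2)| = 16, so φ is a bijection on edges as well as vertices. Hence G1 ≅ G2.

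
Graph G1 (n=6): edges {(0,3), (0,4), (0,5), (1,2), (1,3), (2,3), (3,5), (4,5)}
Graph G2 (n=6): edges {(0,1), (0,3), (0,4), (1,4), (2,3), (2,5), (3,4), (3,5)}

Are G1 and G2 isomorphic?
Yes, isomorphic

The graphs are isomorphic.
One valid mapping φ: V(G1) → V(G2): 0→4, 1→2, 2→5, 3→3, 4→1, 5→0

Verify φ preserves adjacency — for each edge of G1, its image is an edge of G2:
  (0,3) → (φ(0),φ(3)) = (3,4) ∈ E(G2) ✓
  (0,4) → (φ(0),φ(4)) = (1,4) ∈ E(G2) ✓
  (0,5) → (φ(0),φ(5)) = (0,4) ∈ E(G2) ✓
  (1,2) → (φ(1),φ(2)) = (2,5) ∈ E(G2) ✓
  (1,3) → (φ(1),φ(3)) = (2,3) ∈ E(G2) ✓
  (2,3) → (φ(2),φ(3)) = (3,5) ∈ E(G2) ✓
  (3,5) → (φ(3),φ(5)) = (0,3) ∈ E(G2) ✓
  (4,5) → (φ(4),φ(5)) = (0,1) ∈ E(G2) ✓
All 8 edges of G1 map to edges of G2, and |E(G1)| = |E(G2)| = 8, so φ is a bijection on edges as well as vertices. Hence G1 ≅ G2.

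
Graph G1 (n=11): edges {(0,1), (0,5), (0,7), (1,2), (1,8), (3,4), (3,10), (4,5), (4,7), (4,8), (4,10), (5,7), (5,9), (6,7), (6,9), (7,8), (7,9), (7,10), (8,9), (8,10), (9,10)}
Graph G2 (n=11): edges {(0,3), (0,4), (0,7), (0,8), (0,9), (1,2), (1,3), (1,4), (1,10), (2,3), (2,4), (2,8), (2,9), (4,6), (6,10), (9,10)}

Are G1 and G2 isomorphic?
No, not isomorphic

The graphs are NOT isomorphic.

Connected components of G1: 1 component(s) with vertex sets [[0, 1, 2, 3, 4, 5, 6, 7, 8, 9, 10]], sizes [11].
Connected components of G2: 2 component(s) with vertex sets [[5], [0, 1, 2, 3, 4, 6, 7, 8, 9, 10]], sizes [1, 10].
The number of connected components (and the multiset of component sizes) is an isomorphism invariant — an isomorphism maps each component of G1 bijectively onto a component of G2. Since G1 has 1 component(s) and G2 has 2, they cannot be isomorphic.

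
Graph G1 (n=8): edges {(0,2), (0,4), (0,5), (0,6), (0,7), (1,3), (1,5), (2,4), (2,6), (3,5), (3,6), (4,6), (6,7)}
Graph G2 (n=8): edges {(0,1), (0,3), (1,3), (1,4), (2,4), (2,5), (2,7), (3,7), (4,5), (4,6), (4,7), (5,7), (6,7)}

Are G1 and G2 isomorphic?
Yes, isomorphic

The graphs are isomorphic.
One valid mapping φ: V(G1) → V(G2): 0→4, 1→0, 2→2, 3→3, 4→5, 5→1, 6→7, 7→6

Verify φ preserves adjacency — for each edge of G1, its image is an edge of G2:
  (0,2) → (φ(0),φ(2)) = (2,4) ∈ E(G2) ✓
  (0,4) → (φ(0),φ(4)) = (4,5) ∈ E(G2) ✓
  (0,5) → (φ(0),φ(5)) = (1,4) ∈ E(G2) ✓
  (0,6) → (φ(0),φ(6)) = (4,7) ∈ E(G2) ✓
  (0,7) → (φ(0),φ(7)) = (4,6) ∈ E(G2) ✓
  (1,3) → (φ(1),φ(3)) = (0,3) ∈ E(G2) ✓
  (1,5) → (φ(1),φ(5)) = (0,1) ∈ E(G2) ✓
  (2,4) → (φ(2),φ(4)) = (2,5) ∈ E(G2) ✓
  (2,6) → (φ(2),φ(6)) = (2,7) ∈ E(G2) ✓
  (3,5) → (φ(3),φ(5)) = (1,3) ∈ E(G2) ✓
  (3,6) → (φ(3),φ(6)) = (3,7) ∈ E(G2) ✓
  (4,6) → (φ(4),φ(6)) = (5,7) ∈ E(G2) ✓
  (6,7) → (φ(6),φ(7)) = (6,7) ∈ E(G2) ✓
All 13 edges of G1 map to edges of G2, and |E(G1)| = |E(G2)| = 13, so φ is a bijection on edges as well as vertices. Hence G1 ≅ G2.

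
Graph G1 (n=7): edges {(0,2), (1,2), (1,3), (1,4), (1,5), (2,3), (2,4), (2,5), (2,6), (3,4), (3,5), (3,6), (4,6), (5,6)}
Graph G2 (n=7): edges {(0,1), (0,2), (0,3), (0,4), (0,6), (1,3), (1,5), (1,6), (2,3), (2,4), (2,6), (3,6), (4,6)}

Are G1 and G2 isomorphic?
No, not isomorphic

The graphs are NOT isomorphic.

Degrees in G1: deg(0)=1, deg(1)=4, deg(2)=6, deg(3)=5, deg(4)=4, deg(5)=4, deg(6)=4.
Sorted degree sequence of G1: [6, 5, 4, 4, 4, 4, 1].
Degrees in G2: deg(0)=5, deg(1)=4, deg(2)=4, deg(3)=4, deg(4)=3, deg(5)=1, deg(6)=5.
Sorted degree sequence of G2: [5, 5, 4, 4, 4, 3, 1].
The (sorted) degree sequence is an isomorphism invariant, so since G1 and G2 have different degree sequences they cannot be isomorphic.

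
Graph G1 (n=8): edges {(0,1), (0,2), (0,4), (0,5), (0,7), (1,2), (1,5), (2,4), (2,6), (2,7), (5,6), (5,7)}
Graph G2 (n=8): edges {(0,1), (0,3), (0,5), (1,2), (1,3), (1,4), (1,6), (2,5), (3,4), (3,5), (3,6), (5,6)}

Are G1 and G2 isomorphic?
Yes, isomorphic

The graphs are isomorphic.
One valid mapping φ: V(G1) → V(G2): 0→3, 1→0, 2→1, 3→7, 4→4, 5→5, 6→2, 7→6

Verify φ preserves adjacency — for each edge of G1, its image is an edge of G2:
  (0,1) → (φ(0),φ(1)) = (0,3) ∈ E(G2) ✓
  (0,2) → (φ(0),φ(2)) = (1,3) ∈ E(G2) ✓
  (0,4) → (φ(0),φ(4)) = (3,4) ∈ E(G2) ✓
  (0,5) → (φ(0),φ(5)) = (3,5) ∈ E(G2) ✓
  (0,7) → (φ(0),φ(7)) = (3,6) ∈ E(G2) ✓
  (1,2) → (φ(1),φ(2)) = (0,1) ∈ E(G2) ✓
  (1,5) → (φ(1),φ(5)) = (0,5) ∈ E(G2) ✓
  (2,4) → (φ(2),φ(4)) = (1,4) ∈ E(G2) ✓
  (2,6) → (φ(2),φ(6)) = (1,2) ∈ E(G2) ✓
  (2,7) → (φ(2),φ(7)) = (1,6) ∈ E(G2) ✓
  (5,6) → (φ(5),φ(6)) = (2,5) ∈ E(G2) ✓
  (5,7) → (φ(5),φ(7)) = (5,6) ∈ E(G2) ✓
All 12 edges of G1 map to edges of G2, and |E(G1)| = |E(G2)| = 12, so φ is a bijection on edges as well as vertices. Hence G1 ≅ G2.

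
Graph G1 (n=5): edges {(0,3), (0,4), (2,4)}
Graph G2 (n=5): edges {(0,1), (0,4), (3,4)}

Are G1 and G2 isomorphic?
Yes, isomorphic

The graphs are isomorphic.
One valid mapping φ: V(G1) → V(G2): 0→0, 1→2, 2→3, 3→1, 4→4

Verify φ preserves adjacency — for each edge of G1, its image is an edge of G2:
  (0,3) → (φ(0),φ(3)) = (0,1) ∈ E(G2) ✓
  (0,4) → (φ(0),φ(4)) = (0,4) ∈ E(G2) ✓
  (2,4) → (φ(2),φ(4)) = (3,4) ∈ E(G2) ✓
All 3 edges of G1 map to edges of G2, and |E(G1)| = |E(G2)| = 3, so φ is a bijection on edges as well as vertices. Hence G1 ≅ G2.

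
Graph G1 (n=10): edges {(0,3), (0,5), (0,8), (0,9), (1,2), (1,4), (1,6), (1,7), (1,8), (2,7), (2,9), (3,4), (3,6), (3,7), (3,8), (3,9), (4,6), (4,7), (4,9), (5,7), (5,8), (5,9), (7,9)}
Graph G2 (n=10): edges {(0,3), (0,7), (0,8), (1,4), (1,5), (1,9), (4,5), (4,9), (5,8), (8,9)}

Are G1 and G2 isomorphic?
No, not isomorphic

The graphs are NOT isomorphic.

Connected components of G1: 1 component(s) with vertex sets [[0, 1, 2, 3, 4, 5, 6, 7, 8, 9]], sizes [10].
Connected components of G2: 3 component(s) with vertex sets [[2], [6], [0, 1, 3, 4, 5, 7, 8, 9]], sizes [1, 1, 8].
The number of connected components (and the multiset of component sizes) is an isomorphism invariant — an isomorphism maps each component of G1 bijectively onto a component of G2. Since G1 has 1 component(s) and G2 has 3, they cannot be isomorphic.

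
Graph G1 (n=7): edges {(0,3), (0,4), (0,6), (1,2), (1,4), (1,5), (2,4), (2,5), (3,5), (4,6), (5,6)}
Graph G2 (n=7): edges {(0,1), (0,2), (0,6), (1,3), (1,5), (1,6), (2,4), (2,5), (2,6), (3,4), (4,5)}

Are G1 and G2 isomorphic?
Yes, isomorphic

The graphs are isomorphic.
One valid mapping φ: V(G1) → V(G2): 0→4, 1→0, 2→6, 3→3, 4→2, 5→1, 6→5

Verify φ preserves adjacency — for each edge of G1, its image is an edge of G2:
  (0,3) → (φ(0),φ(3)) = (3,4) ∈ E(G2) ✓
  (0,4) → (φ(0),φ(4)) = (2,4) ∈ E(G2) ✓
  (0,6) → (φ(0),φ(6)) = (4,5) ∈ E(G2) ✓
  (1,2) → (φ(1),φ(2)) = (0,6) ∈ E(G2) ✓
  (1,4) → (φ(1),φ(4)) = (0,2) ∈ E(G2) ✓
  (1,5) → (φ(1),φ(5)) = (0,1) ∈ E(G2) ✓
  (2,4) → (φ(2),φ(4)) = (2,6) ∈ E(G2) ✓
  (2,5) → (φ(2),φ(5)) = (1,6) ∈ E(G2) ✓
  (3,5) → (φ(3),φ(5)) = (1,3) ∈ E(G2) ✓
  (4,6) → (φ(4),φ(6)) = (2,5) ∈ E(G2) ✓
  (5,6) → (φ(5),φ(6)) = (1,5) ∈ E(G2) ✓
All 11 edges of G1 map to edges of G2, and |E(G1)| = |E(G2)| = 11, so φ is a bijection on edges as well as vertices. Hence G1 ≅ G2.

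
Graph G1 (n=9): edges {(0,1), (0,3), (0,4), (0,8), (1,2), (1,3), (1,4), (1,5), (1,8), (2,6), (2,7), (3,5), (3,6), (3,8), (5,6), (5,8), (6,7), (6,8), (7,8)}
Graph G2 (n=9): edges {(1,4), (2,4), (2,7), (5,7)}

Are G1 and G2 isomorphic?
No, not isomorphic

The graphs are NOT isomorphic.

Connected components of G1: 1 component(s) with vertex sets [[0, 1, 2, 3, 4, 5, 6, 7, 8]], sizes [9].
Connected components of G2: 5 component(s) with vertex sets [[0], [3], [6], [8], [1, 2, 4, 5, 7]], sizes [1, 1, 1, 1, 5].
The number of connected components (and the multiset of component sizes) is an isomorphism invariant — an isomorphism maps each component of G1 bijectively onto a component of G2. Since G1 has 1 component(s) and G2 has 5, they cannot be isomorphic.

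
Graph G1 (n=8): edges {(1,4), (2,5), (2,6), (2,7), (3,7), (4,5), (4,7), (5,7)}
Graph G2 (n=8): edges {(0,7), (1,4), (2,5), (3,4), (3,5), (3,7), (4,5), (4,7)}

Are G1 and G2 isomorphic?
Yes, isomorphic

The graphs are isomorphic.
One valid mapping φ: V(G1) → V(G2): 0→6, 1→0, 2→5, 3→1, 4→7, 5→3, 6→2, 7→4

Verify φ preserves adjacency — for each edge of G1, its image is an edge of G2:
  (1,4) → (φ(1),φ(4)) = (0,7) ∈ E(G2) ✓
  (2,5) → (φ(2),φ(5)) = (3,5) ∈ E(G2) ✓
  (2,6) → (φ(2),φ(6)) = (2,5) ∈ E(G2) ✓
  (2,7) → (φ(2),φ(7)) = (4,5) ∈ E(G2) ✓
  (3,7) → (φ(3),φ(7)) = (1,4) ∈ E(G2) ✓
  (4,5) → (φ(4),φ(5)) = (3,7) ∈ E(G2) ✓
  (4,7) → (φ(4),φ(7)) = (4,7) ∈ E(G2) ✓
  (5,7) → (φ(5),φ(7)) = (3,4) ∈ E(G2) ✓
All 8 edges of G1 map to edges of G2, and |E(G1)| = |E(G2)| = 8, so φ is a bijection on edges as well as vertices. Hence G1 ≅ G2.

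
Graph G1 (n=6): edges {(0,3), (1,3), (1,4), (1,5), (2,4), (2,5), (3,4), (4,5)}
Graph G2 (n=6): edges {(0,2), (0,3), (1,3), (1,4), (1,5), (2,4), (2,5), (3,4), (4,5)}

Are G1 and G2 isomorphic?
No, not isomorphic

The graphs are NOT isomorphic.

Counting edges: G1 has 8 edge(s); G2 has 9 edge(s).
Edge count is an isomorphism invariant (a bijection on vertices induces a bijection on edges), so differing edge counts rule out isomorphism.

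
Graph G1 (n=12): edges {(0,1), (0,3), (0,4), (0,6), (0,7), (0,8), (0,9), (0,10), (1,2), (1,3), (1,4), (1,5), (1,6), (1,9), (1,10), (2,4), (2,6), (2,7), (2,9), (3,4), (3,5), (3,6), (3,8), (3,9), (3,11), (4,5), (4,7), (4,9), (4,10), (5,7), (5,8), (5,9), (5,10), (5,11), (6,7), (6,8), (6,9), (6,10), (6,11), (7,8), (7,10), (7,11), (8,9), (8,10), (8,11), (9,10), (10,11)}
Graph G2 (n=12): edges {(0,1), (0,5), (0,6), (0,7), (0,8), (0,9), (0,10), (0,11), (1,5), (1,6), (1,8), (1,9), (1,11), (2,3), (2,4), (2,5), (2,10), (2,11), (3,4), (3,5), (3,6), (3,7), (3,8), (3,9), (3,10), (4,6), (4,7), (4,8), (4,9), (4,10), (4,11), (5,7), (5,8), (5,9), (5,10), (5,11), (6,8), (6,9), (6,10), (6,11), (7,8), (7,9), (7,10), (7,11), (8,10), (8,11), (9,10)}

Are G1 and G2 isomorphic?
Yes, isomorphic

The graphs are isomorphic.
One valid mapping φ: V(G1) → V(G2): 0→7, 1→3, 2→2, 3→9, 4→4, 5→6, 6→5, 7→11, 8→0, 9→10, 10→8, 11→1

Verify φ preserves adjacency — for each edge of G1, its image is an edge of G2:
  (0,1) → (φ(0),φ(1)) = (3,7) ∈ E(G2) ✓
  (0,3) → (φ(0),φ(3)) = (7,9) ∈ E(G2) ✓
  (0,4) → (φ(0),φ(4)) = (4,7) ∈ E(G2) ✓
  (0,6) → (φ(0),φ(6)) = (5,7) ∈ E(G2) ✓
  (0,7) → (φ(0),φ(7)) = (7,11) ∈ E(G2) ✓
  (0,8) → (φ(0),φ(8)) = (0,7) ∈ E(G2) ✓
  (0,9) → (φ(0),φ(9)) = (7,10) ∈ E(G2) ✓
  (0,10) → (φ(0),φ(10)) = (7,8) ∈ E(G2) ✓
  (1,2) → (φ(1),φ(2)) = (2,3) ∈ E(G2) ✓
  (1,3) → (φ(1),φ(3)) = (3,9) ∈ E(G2) ✓
  (1,4) → (φ(1),φ(4)) = (3,4) ∈ E(G2) ✓
  (1,5) → (φ(1),φ(5)) = (3,6) ∈ E(G2) ✓
  (1,6) → (φ(1),φ(6)) = (3,5) ∈ E(G2) ✓
  (1,9) → (φ(1),φ(9)) = (3,10) ∈ E(G2) ✓
  (1,10) → (φ(1),φ(10)) = (3,8) ∈ E(G2) ✓
  (2,4) → (φ(2),φ(4)) = (2,4) ∈ E(G2) ✓
  (2,6) → (φ(2),φ(6)) = (2,5) ∈ E(G2) ✓
  (2,7) → (φ(2),φ(7)) = (2,11) ∈ E(G2) ✓
  (2,9) → (φ(2),φ(9)) = (2,10) ∈ E(G2) ✓
  (3,4) → (φ(3),φ(4)) = (4,9) ∈ E(G2) ✓
  (3,5) → (φ(3),φ(5)) = (6,9) ∈ E(G2) ✓
  (3,6) → (φ(3),φ(6)) = (5,9) ∈ E(G2) ✓
  (3,8) → (φ(3),φ(8)) = (0,9) ∈ E(G2) ✓
  (3,9) → (φ(3),φ(9)) = (9,10) ∈ E(G2) ✓
  (3,11) → (φ(3),φ(11)) = (1,9) ∈ E(G2) ✓
  (4,5) → (φ(4),φ(5)) = (4,6) ∈ E(G2) ✓
  (4,7) → (φ(4),φ(7)) = (4,11) ∈ E(G2) ✓
  (4,9) → (φ(4),φ(9)) = (4,10) ∈ E(G2) ✓
  (4,10) → (φ(4),φ(10)) = (4,8) ∈ E(G2) ✓
  (5,7) → (φ(5),φ(7)) = (6,11) ∈ E(G2) ✓
  (5,8) → (φ(5),φ(8)) = (0,6) ∈ E(G2) ✓
  (5,9) → (φ(5),φ(9)) = (6,10) ∈ E(G2) ✓
  (5,10) → (φ(5),φ(10)) = (6,8) ∈ E(G2) ✓
  (5,11) → (φ(5),φ(11)) = (1,6) ∈ E(G2) ✓
  (6,7) → (φ(6),φ(7)) = (5,11) ∈ E(G2) ✓
  (6,8) → (φ(6),φ(8)) = (0,5) ∈ E(G2) ✓
  (6,9) → (φ(6),φ(9)) = (5,10) ∈ E(G2) ✓
  (6,10) → (φ(6),φ(10)) = (5,8) ∈ E(G2) ✓
  (6,11) → (φ(6),φ(11)) = (1,5) ∈ E(G2) ✓
  (7,8) → (φ(7),φ(8)) = (0,11) ∈ E(G2) ✓
  (7,10) → (φ(7),φ(10)) = (8,11) ∈ E(G2) ✓
  (7,11) → (φ(7),φ(11)) = (1,11) ∈ E(G2) ✓
  (8,9) → (φ(8),φ(9)) = (0,10) ∈ E(G2) ✓
  (8,10) → (φ(8),φ(10)) = (0,8) ∈ E(G2) ✓
  (8,11) → (φ(8),φ(11)) = (0,1) ∈ E(G2) ✓
  (9,10) → (φ(9),φ(10)) = (8,10) ∈ E(G2) ✓
  (10,11) → (φ(10),φ(11)) = (1,8) ∈ E(G2) ✓
All 47 edges of G1 map to edges of G2, and |E(G1)| = |E(G2)| = 47, so φ is a bijection on edges as well as vertices. Hence G1 ≅ G2.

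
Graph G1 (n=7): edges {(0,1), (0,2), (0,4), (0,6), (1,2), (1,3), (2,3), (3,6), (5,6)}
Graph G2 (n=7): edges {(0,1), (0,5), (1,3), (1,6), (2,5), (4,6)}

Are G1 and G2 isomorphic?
No, not isomorphic

The graphs are NOT isomorphic.

Degrees in G1: deg(0)=4, deg(1)=3, deg(2)=3, deg(3)=3, deg(4)=1, deg(5)=1, deg(6)=3.
Sorted degree sequence of G1: [4, 3, 3, 3, 3, 1, 1].
Degrees in G2: deg(0)=2, deg(1)=3, deg(2)=1, deg(3)=1, deg(4)=1, deg(5)=2, deg(6)=2.
Sorted degree sequence of G2: [3, 2, 2, 2, 1, 1, 1].
The (sorted) degree sequence is an isomorphism invariant, so since G1 and G2 have different degree sequences they cannot be isomorphic.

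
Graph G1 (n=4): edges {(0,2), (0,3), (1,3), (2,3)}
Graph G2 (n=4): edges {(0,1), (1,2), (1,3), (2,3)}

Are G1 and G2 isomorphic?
Yes, isomorphic

The graphs are isomorphic.
One valid mapping φ: V(G1) → V(G2): 0→2, 1→0, 2→3, 3→1

Verify φ preserves adjacency — for each edge of G1, its image is an edge of G2:
  (0,2) → (φ(0),φ(2)) = (2,3) ∈ E(G2) ✓
  (0,3) → (φ(0),φ(3)) = (1,2) ∈ E(G2) ✓
  (1,3) → (φ(1),φ(3)) = (0,1) ∈ E(G2) ✓
  (2,3) → (φ(2),φ(3)) = (1,3) ∈ E(G2) ✓
All 4 edges of G1 map to edges of G2, and |E(G1)| = |E(G2)| = 4, so φ is a bijection on edges as well as vertices. Hence G1 ≅ G2.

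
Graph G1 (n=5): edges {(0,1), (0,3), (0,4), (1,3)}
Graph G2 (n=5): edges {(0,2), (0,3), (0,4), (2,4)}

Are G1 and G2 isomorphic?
Yes, isomorphic

The graphs are isomorphic.
One valid mapping φ: V(G1) → V(G2): 0→0, 1→2, 2→1, 3→4, 4→3

Verify φ preserves adjacency — for each edge of G1, its image is an edge of G2:
  (0,1) → (φ(0),φ(1)) = (0,2) ∈ E(G2) ✓
  (0,3) → (φ(0),φ(3)) = (0,4) ∈ E(G2) ✓
  (0,4) → (φ(0),φ(4)) = (0,3) ∈ E(G2) ✓
  (1,3) → (φ(1),φ(3)) = (2,4) ∈ E(G2) ✓
All 4 edges of G1 map to edges of G2, and |E(G1)| = |E(G2)| = 4, so φ is a bijection on edges as well as vertices. Hence G1 ≅ G2.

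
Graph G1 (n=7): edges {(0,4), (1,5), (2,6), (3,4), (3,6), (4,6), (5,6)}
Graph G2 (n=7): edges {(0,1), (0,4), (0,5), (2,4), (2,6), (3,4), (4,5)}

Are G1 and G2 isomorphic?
Yes, isomorphic

The graphs are isomorphic.
One valid mapping φ: V(G1) → V(G2): 0→1, 1→6, 2→3, 3→5, 4→0, 5→2, 6→4

Verify φ preserves adjacency — for each edge of G1, its image is an edge of G2:
  (0,4) → (φ(0),φ(4)) = (0,1) ∈ E(G2) ✓
  (1,5) → (φ(1),φ(5)) = (2,6) ∈ E(G2) ✓
  (2,6) → (φ(2),φ(6)) = (3,4) ∈ E(G2) ✓
  (3,4) → (φ(3),φ(4)) = (0,5) ∈ E(G2) ✓
  (3,6) → (φ(3),φ(6)) = (4,5) ∈ E(G2) ✓
  (4,6) → (φ(4),φ(6)) = (0,4) ∈ E(G2) ✓
  (5,6) → (φ(5),φ(6)) = (2,4) ∈ E(G2) ✓
All 7 edges of G1 map to edges of G2, and |E(G1)| = |E(G2)| = 7, so φ is a bijection on edges as well as vertices. Hence G1 ≅ G2.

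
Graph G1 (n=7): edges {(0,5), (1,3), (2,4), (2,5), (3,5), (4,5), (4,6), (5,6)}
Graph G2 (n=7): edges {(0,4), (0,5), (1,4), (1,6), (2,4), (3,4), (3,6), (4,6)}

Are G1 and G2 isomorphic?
Yes, isomorphic

The graphs are isomorphic.
One valid mapping φ: V(G1) → V(G2): 0→2, 1→5, 2→1, 3→0, 4→6, 5→4, 6→3

Verify φ preserves adjacency — for each edge of G1, its image is an edge of G2:
  (0,5) → (φ(0),φ(5)) = (2,4) ∈ E(G2) ✓
  (1,3) → (φ(1),φ(3)) = (0,5) ∈ E(G2) ✓
  (2,4) → (φ(2),φ(4)) = (1,6) ∈ E(G2) ✓
  (2,5) → (φ(2),φ(5)) = (1,4) ∈ E(G2) ✓
  (3,5) → (φ(3),φ(5)) = (0,4) ∈ E(G2) ✓
  (4,5) → (φ(4),φ(5)) = (4,6) ∈ E(G2) ✓
  (4,6) → (φ(4),φ(6)) = (3,6) ∈ E(G2) ✓
  (5,6) → (φ(5),φ(6)) = (3,4) ∈ E(G2) ✓
All 8 edges of G1 map to edges of G2, and |E(G1)| = |E(G2)| = 8, so φ is a bijection on edges as well as vertices. Hence G1 ≅ G2.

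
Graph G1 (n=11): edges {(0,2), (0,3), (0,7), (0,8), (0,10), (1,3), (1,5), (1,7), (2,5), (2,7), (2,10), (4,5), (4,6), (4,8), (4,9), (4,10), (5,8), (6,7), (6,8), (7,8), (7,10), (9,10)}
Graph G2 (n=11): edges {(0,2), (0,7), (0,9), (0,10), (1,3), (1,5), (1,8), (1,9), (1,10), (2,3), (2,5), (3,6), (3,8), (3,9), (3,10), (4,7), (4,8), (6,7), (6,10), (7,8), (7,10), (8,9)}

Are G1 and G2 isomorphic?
Yes, isomorphic

The graphs are isomorphic.
One valid mapping φ: V(G1) → V(G2): 0→1, 1→2, 2→9, 3→5, 4→7, 5→0, 6→6, 7→3, 8→10, 9→4, 10→8

Verify φ preserves adjacency — for each edge of G1, its image is an edge of G2:
  (0,2) → (φ(0),φ(2)) = (1,9) ∈ E(G2) ✓
  (0,3) → (φ(0),φ(3)) = (1,5) ∈ E(G2) ✓
  (0,7) → (φ(0),φ(7)) = (1,3) ∈ E(G2) ✓
  (0,8) → (φ(0),φ(8)) = (1,10) ∈ E(G2) ✓
  (0,10) → (φ(0),φ(10)) = (1,8) ∈ E(G2) ✓
  (1,3) → (φ(1),φ(3)) = (2,5) ∈ E(G2) ✓
  (1,5) → (φ(1),φ(5)) = (0,2) ∈ E(G2) ✓
  (1,7) → (φ(1),φ(7)) = (2,3) ∈ E(G2) ✓
  (2,5) → (φ(2),φ(5)) = (0,9) ∈ E(G2) ✓
  (2,7) → (φ(2),φ(7)) = (3,9) ∈ E(G2) ✓
  (2,10) → (φ(2),φ(10)) = (8,9) ∈ E(G2) ✓
  (4,5) → (φ(4),φ(5)) = (0,7) ∈ E(G2) ✓
  (4,6) → (φ(4),φ(6)) = (6,7) ∈ E(G2) ✓
  (4,8) → (φ(4),φ(8)) = (7,10) ∈ E(G2) ✓
  (4,9) → (φ(4),φ(9)) = (4,7) ∈ E(G2) ✓
  (4,10) → (φ(4),φ(10)) = (7,8) ∈ E(G2) ✓
  (5,8) → (φ(5),φ(8)) = (0,10) ∈ E(G2) ✓
  (6,7) → (φ(6),φ(7)) = (3,6) ∈ E(G2) ✓
  (6,8) → (φ(6),φ(8)) = (6,10) ∈ E(G2) ✓
  (7,8) → (φ(7),φ(8)) = (3,10) ∈ E(G2) ✓
  (7,10) → (φ(7),φ(10)) = (3,8) ∈ E(G2) ✓
  (9,10) → (φ(9),φ(10)) = (4,8) ∈ E(G2) ✓
All 22 edges of G1 map to edges of G2, and |E(G1)| = |E(G2)| = 22, so φ is a bijection on edges as well as vertices. Hence G1 ≅ G2.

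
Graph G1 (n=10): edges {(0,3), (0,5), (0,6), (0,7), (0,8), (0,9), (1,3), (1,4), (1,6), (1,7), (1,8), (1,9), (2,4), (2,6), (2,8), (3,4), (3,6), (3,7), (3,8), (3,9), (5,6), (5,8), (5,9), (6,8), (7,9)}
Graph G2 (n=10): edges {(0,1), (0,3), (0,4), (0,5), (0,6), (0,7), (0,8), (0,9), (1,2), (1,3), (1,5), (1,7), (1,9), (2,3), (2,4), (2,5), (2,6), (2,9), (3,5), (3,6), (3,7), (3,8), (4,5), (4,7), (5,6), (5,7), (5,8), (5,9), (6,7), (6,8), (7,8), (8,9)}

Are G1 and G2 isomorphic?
No, not isomorphic

The graphs are NOT isomorphic.

Degrees in G1: deg(0)=6, deg(1)=6, deg(2)=3, deg(3)=7, deg(4)=3, deg(5)=4, deg(6)=6, deg(7)=4, deg(8)=6, deg(9)=5.
Sorted degree sequence of G1: [7, 6, 6, 6, 6, 5, 4, 4, 3, 3].
Degrees in G2: deg(0)=8, deg(1)=6, deg(2)=6, deg(3)=7, deg(4)=4, deg(5)=9, deg(6)=6, deg(7)=7, deg(8)=6, deg(9)=5.
Sorted degree sequence of G2: [9, 8, 7, 7, 6, 6, 6, 6, 5, 4].
The (sorted) degree sequence is an isomorphism invariant, so since G1 and G2 have different degree sequences they cannot be isomorphic.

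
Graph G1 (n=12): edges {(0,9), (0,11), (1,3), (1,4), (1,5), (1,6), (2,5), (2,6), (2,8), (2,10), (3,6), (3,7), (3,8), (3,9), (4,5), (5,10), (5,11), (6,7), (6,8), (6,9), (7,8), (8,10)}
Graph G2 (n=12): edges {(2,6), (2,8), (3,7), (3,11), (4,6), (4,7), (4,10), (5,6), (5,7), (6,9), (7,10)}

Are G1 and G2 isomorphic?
No, not isomorphic

The graphs are NOT isomorphic.

Connected components of G1: 1 component(s) with vertex sets [[0, 1, 2, 3, 4, 5, 6, 7, 8, 9, 10, 11]], sizes [12].
Connected components of G2: 3 component(s) with vertex sets [[0], [1], [2, 3, 4, 5, 6, 7, 8, 9, 10, 11]], sizes [1, 1, 10].
The number of connected components (and the multiset of component sizes) is an isomorphism invariant — an isomorphism maps each component of G1 bijectively onto a component of G2. Since G1 has 1 component(s) and G2 has 3, they cannot be isomorphic.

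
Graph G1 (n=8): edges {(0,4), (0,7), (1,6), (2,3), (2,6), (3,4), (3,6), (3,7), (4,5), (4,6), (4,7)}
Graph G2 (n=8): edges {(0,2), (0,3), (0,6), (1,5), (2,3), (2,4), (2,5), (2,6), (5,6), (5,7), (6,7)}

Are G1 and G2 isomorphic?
Yes, isomorphic

The graphs are isomorphic.
One valid mapping φ: V(G1) → V(G2): 0→3, 1→1, 2→7, 3→6, 4→2, 5→4, 6→5, 7→0

Verify φ preserves adjacency — for each edge of G1, its image is an edge of G2:
  (0,4) → (φ(0),φ(4)) = (2,3) ∈ E(G2) ✓
  (0,7) → (φ(0),φ(7)) = (0,3) ∈ E(G2) ✓
  (1,6) → (φ(1),φ(6)) = (1,5) ∈ E(G2) ✓
  (2,3) → (φ(2),φ(3)) = (6,7) ∈ E(G2) ✓
  (2,6) → (φ(2),φ(6)) = (5,7) ∈ E(G2) ✓
  (3,4) → (φ(3),φ(4)) = (2,6) ∈ E(G2) ✓
  (3,6) → (φ(3),φ(6)) = (5,6) ∈ E(G2) ✓
  (3,7) → (φ(3),φ(7)) = (0,6) ∈ E(G2) ✓
  (4,5) → (φ(4),φ(5)) = (2,4) ∈ E(G2) ✓
  (4,6) → (φ(4),φ(6)) = (2,5) ∈ E(G2) ✓
  (4,7) → (φ(4),φ(7)) = (0,2) ∈ E(G2) ✓
All 11 edges of G1 map to edges of G2, and |E(G1)| = |E(G2)| = 11, so φ is a bijection on edges as well as vertices. Hence G1 ≅ G2.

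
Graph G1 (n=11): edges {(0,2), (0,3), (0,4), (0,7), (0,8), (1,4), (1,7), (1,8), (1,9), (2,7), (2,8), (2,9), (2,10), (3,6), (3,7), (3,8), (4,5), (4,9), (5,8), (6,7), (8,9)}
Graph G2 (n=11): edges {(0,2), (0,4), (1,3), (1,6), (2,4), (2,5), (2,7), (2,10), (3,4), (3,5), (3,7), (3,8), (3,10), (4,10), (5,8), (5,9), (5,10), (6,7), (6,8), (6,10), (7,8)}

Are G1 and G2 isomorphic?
Yes, isomorphic

The graphs are isomorphic.
One valid mapping φ: V(G1) → V(G2): 0→10, 1→7, 2→5, 3→4, 4→6, 5→1, 6→0, 7→2, 8→3, 9→8, 10→9

Verify φ preserves adjacency — for each edge of G1, its image is an edge of G2:
  (0,2) → (φ(0),φ(2)) = (5,10) ∈ E(G2) ✓
  (0,3) → (φ(0),φ(3)) = (4,10) ∈ E(G2) ✓
  (0,4) → (φ(0),φ(4)) = (6,10) ∈ E(G2) ✓
  (0,7) → (φ(0),φ(7)) = (2,10) ∈ E(G2) ✓
  (0,8) → (φ(0),φ(8)) = (3,10) ∈ E(G2) ✓
  (1,4) → (φ(1),φ(4)) = (6,7) ∈ E(G2) ✓
  (1,7) → (φ(1),φ(7)) = (2,7) ∈ E(G2) ✓
  (1,8) → (φ(1),φ(8)) = (3,7) ∈ E(G2) ✓
  (1,9) → (φ(1),φ(9)) = (7,8) ∈ E(G2) ✓
  (2,7) → (φ(2),φ(7)) = (2,5) ∈ E(G2) ✓
  (2,8) → (φ(2),φ(8)) = (3,5) ∈ E(G2) ✓
  (2,9) → (φ(2),φ(9)) = (5,8) ∈ E(G2) ✓
  (2,10) → (φ(2),φ(10)) = (5,9) ∈ E(G2) ✓
  (3,6) → (φ(3),φ(6)) = (0,4) ∈ E(G2) ✓
  (3,7) → (φ(3),φ(7)) = (2,4) ∈ E(G2) ✓
  (3,8) → (φ(3),φ(8)) = (3,4) ∈ E(G2) ✓
  (4,5) → (φ(4),φ(5)) = (1,6) ∈ E(G2) ✓
  (4,9) → (φ(4),φ(9)) = (6,8) ∈ E(G2) ✓
  (5,8) → (φ(5),φ(8)) = (1,3) ∈ E(G2) ✓
  (6,7) → (φ(6),φ(7)) = (0,2) ∈ E(G2) ✓
  (8,9) → (φ(8),φ(9)) = (3,8) ∈ E(G2) ✓
All 21 edges of G1 map to edges of G2, and |E(G1)| = |E(G2)| = 21, so φ is a bijection on edges as well as vertices. Hence G1 ≅ G2.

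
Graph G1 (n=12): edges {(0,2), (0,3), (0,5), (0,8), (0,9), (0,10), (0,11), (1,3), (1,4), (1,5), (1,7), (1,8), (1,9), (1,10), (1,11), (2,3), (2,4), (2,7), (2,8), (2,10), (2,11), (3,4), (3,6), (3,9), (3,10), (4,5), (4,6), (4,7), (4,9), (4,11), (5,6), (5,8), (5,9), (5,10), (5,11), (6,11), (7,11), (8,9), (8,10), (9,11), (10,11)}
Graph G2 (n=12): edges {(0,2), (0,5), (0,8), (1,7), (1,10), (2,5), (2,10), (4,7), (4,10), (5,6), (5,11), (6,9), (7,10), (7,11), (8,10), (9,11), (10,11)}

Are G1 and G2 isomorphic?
No, not isomorphic

The graphs are NOT isomorphic.

Connected components of G1: 1 component(s) with vertex sets [[0, 1, 2, 3, 4, 5, 6, 7, 8, 9, 10, 11]], sizes [12].
Connected components of G2: 2 component(s) with vertex sets [[3], [0, 1, 2, 4, 5, 6, 7, 8, 9, 10, 11]], sizes [1, 11].
The number of connected components (and the multiset of component sizes) is an isomorphism invariant — an isomorphism maps each component of G1 bijectively onto a component of G2. Since G1 has 1 component(s) and G2 has 2, they cannot be isomorphic.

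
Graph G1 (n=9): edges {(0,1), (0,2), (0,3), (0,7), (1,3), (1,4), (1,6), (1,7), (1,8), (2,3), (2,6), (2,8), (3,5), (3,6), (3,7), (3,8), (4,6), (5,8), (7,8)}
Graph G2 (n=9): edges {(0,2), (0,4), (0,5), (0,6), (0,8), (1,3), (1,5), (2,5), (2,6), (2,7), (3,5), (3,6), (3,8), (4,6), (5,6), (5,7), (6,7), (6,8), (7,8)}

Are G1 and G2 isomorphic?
Yes, isomorphic

The graphs are isomorphic.
One valid mapping φ: V(G1) → V(G2): 0→7, 1→5, 2→8, 3→6, 4→1, 5→4, 6→3, 7→2, 8→0

Verify φ preserves adjacency — for each edge of G1, its image is an edge of G2:
  (0,1) → (φ(0),φ(1)) = (5,7) ∈ E(G2) ✓
  (0,2) → (φ(0),φ(2)) = (7,8) ∈ E(G2) ✓
  (0,3) → (φ(0),φ(3)) = (6,7) ∈ E(G2) ✓
  (0,7) → (φ(0),φ(7)) = (2,7) ∈ E(G2) ✓
  (1,3) → (φ(1),φ(3)) = (5,6) ∈ E(G2) ✓
  (1,4) → (φ(1),φ(4)) = (1,5) ∈ E(G2) ✓
  (1,6) → (φ(1),φ(6)) = (3,5) ∈ E(G2) ✓
  (1,7) → (φ(1),φ(7)) = (2,5) ∈ E(G2) ✓
  (1,8) → (φ(1),φ(8)) = (0,5) ∈ E(G2) ✓
  (2,3) → (φ(2),φ(3)) = (6,8) ∈ E(G2) ✓
  (2,6) → (φ(2),φ(6)) = (3,8) ∈ E(G2) ✓
  (2,8) → (φ(2),φ(8)) = (0,8) ∈ E(G2) ✓
  (3,5) → (φ(3),φ(5)) = (4,6) ∈ E(G2) ✓
  (3,6) → (φ(3),φ(6)) = (3,6) ∈ E(G2) ✓
  (3,7) → (φ(3),φ(7)) = (2,6) ∈ E(G2) ✓
  (3,8) → (φ(3),φ(8)) = (0,6) ∈ E(G2) ✓
  (4,6) → (φ(4),φ(6)) = (1,3) ∈ E(G2) ✓
  (5,8) → (φ(5),φ(8)) = (0,4) ∈ E(G2) ✓
  (7,8) → (φ(7),φ(8)) = (0,2) ∈ E(G2) ✓
All 19 edges of G1 map to edges of G2, and |E(G1)| = |E(G2)| = 19, so φ is a bijection on edges as well as vertices. Hence G1 ≅ G2.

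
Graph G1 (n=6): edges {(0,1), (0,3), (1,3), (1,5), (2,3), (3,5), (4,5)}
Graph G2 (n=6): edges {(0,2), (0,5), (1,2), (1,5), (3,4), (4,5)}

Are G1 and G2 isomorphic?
No, not isomorphic

The graphs are NOT isomorphic.

Counting triangles (3-cliques): G1 has 2, G2 has 0.
Triangle count is an isomorphism invariant, so differing triangle counts rule out isomorphism.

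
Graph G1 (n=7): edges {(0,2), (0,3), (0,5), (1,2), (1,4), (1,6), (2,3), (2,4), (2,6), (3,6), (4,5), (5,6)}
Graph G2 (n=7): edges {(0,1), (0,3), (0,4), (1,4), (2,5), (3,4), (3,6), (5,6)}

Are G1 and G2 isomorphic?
No, not isomorphic

The graphs are NOT isomorphic.

Counting triangles (3-cliques): G1 has 4, G2 has 2.
Triangle count is an isomorphism invariant, so differing triangle counts rule out isomorphism.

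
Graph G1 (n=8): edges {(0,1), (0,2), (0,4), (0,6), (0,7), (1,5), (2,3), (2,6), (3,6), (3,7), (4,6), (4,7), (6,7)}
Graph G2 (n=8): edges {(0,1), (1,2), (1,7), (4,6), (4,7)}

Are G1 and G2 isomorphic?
No, not isomorphic

The graphs are NOT isomorphic.

Degrees in G1: deg(0)=5, deg(1)=2, deg(2)=3, deg(3)=3, deg(4)=3, deg(5)=1, deg(6)=5, deg(7)=4.
Sorted degree sequence of G1: [5, 5, 4, 3, 3, 3, 2, 1].
Degrees in G2: deg(0)=1, deg(1)=3, deg(2)=1, deg(3)=0, deg(4)=2, deg(5)=0, deg(6)=1, deg(7)=2.
Sorted degree sequence of G2: [3, 2, 2, 1, 1, 1, 0, 0].
The (sorted) degree sequence is an isomorphism invariant, so since G1 and G2 have different degree sequences they cannot be isomorphic.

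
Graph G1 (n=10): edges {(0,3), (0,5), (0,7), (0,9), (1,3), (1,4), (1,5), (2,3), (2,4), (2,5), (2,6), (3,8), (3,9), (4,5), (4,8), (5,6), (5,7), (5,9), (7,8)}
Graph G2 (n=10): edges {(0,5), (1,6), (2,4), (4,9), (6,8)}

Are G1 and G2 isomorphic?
No, not isomorphic

The graphs are NOT isomorphic.

Connected components of G1: 1 component(s) with vertex sets [[0, 1, 2, 3, 4, 5, 6, 7, 8, 9]], sizes [10].
Connected components of G2: 5 component(s) with vertex sets [[3], [7], [0, 5], [1, 6, 8], [2, 4, 9]], sizes [1, 1, 2, 3, 3].
The number of connected components (and the multiset of component sizes) is an isomorphism invariant — an isomorphism maps each component of G1 bijectively onto a component of G2. Since G1 has 1 component(s) and G2 has 5, they cannot be isomorphic.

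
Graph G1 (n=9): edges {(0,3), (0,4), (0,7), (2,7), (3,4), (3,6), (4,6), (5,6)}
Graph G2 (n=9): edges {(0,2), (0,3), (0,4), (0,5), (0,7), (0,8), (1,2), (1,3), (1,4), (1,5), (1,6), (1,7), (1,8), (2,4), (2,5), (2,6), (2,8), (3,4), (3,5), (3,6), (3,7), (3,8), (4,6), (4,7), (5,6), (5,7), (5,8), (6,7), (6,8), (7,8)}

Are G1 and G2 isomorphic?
No, not isomorphic

The graphs are NOT isomorphic.

Counting triangles (3-cliques): G1 has 2, G2 has 45.
Triangle count is an isomorphism invariant, so differing triangle counts rule out isomorphism.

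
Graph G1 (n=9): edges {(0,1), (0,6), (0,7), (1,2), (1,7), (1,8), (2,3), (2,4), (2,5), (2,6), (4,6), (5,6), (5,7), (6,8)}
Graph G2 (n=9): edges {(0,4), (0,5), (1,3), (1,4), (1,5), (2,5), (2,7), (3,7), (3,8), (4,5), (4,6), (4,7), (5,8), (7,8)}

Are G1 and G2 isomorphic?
Yes, isomorphic

The graphs are isomorphic.
One valid mapping φ: V(G1) → V(G2): 0→8, 1→7, 2→4, 3→6, 4→0, 5→1, 6→5, 7→3, 8→2

Verify φ preserves adjacency — for each edge of G1, its image is an edge of G2:
  (0,1) → (φ(0),φ(1)) = (7,8) ∈ E(G2) ✓
  (0,6) → (φ(0),φ(6)) = (5,8) ∈ E(G2) ✓
  (0,7) → (φ(0),φ(7)) = (3,8) ∈ E(G2) ✓
  (1,2) → (φ(1),φ(2)) = (4,7) ∈ E(G2) ✓
  (1,7) → (φ(1),φ(7)) = (3,7) ∈ E(G2) ✓
  (1,8) → (φ(1),φ(8)) = (2,7) ∈ E(G2) ✓
  (2,3) → (φ(2),φ(3)) = (4,6) ∈ E(G2) ✓
  (2,4) → (φ(2),φ(4)) = (0,4) ∈ E(G2) ✓
  (2,5) → (φ(2),φ(5)) = (1,4) ∈ E(G2) ✓
  (2,6) → (φ(2),φ(6)) = (4,5) ∈ E(G2) ✓
  (4,6) → (φ(4),φ(6)) = (0,5) ∈ E(G2) ✓
  (5,6) → (φ(5),φ(6)) = (1,5) ∈ E(G2) ✓
  (5,7) → (φ(5),φ(7)) = (1,3) ∈ E(G2) ✓
  (6,8) → (φ(6),φ(8)) = (2,5) ∈ E(G2) ✓
All 14 edges of G1 map to edges of G2, and |E(G1)| = |E(G2)| = 14, so φ is a bijection on edges as well as vertices. Hence G1 ≅ G2.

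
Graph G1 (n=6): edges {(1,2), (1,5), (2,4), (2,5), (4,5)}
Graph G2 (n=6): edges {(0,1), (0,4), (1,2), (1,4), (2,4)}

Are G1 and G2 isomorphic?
Yes, isomorphic

The graphs are isomorphic.
One valid mapping φ: V(G1) → V(G2): 0→5, 1→0, 2→1, 3→3, 4→2, 5→4

Verify φ preserves adjacency — for each edge of G1, its image is an edge of G2:
  (1,2) → (φ(1),φ(2)) = (0,1) ∈ E(G2) ✓
  (1,5) → (φ(1),φ(5)) = (0,4) ∈ E(G2) ✓
  (2,4) → (φ(2),φ(4)) = (1,2) ∈ E(G2) ✓
  (2,5) → (φ(2),φ(5)) = (1,4) ∈ E(G2) ✓
  (4,5) → (φ(4),φ(5)) = (2,4) ∈ E(G2) ✓
All 5 edges of G1 map to edges of G2, and |E(G1)| = |E(G2)| = 5, so φ is a bijection on edges as well as vertices. Hence G1 ≅ G2.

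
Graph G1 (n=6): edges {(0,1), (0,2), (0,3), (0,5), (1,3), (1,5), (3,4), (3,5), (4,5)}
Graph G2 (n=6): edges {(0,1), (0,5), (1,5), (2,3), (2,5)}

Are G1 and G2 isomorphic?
No, not isomorphic

The graphs are NOT isomorphic.

Connected components of G1: 1 component(s) with vertex sets [[0, 1, 2, 3, 4, 5]], sizes [6].
Connected components of G2: 2 component(s) with vertex sets [[4], [0, 1, 2, 3, 5]], sizes [1, 5].
The number of connected components (and the multiset of component sizes) is an isomorphism invariant — an isomorphism maps each component of G1 bijectively onto a component of G2. Since G1 has 1 component(s) and G2 has 2, they cannot be isomorphic.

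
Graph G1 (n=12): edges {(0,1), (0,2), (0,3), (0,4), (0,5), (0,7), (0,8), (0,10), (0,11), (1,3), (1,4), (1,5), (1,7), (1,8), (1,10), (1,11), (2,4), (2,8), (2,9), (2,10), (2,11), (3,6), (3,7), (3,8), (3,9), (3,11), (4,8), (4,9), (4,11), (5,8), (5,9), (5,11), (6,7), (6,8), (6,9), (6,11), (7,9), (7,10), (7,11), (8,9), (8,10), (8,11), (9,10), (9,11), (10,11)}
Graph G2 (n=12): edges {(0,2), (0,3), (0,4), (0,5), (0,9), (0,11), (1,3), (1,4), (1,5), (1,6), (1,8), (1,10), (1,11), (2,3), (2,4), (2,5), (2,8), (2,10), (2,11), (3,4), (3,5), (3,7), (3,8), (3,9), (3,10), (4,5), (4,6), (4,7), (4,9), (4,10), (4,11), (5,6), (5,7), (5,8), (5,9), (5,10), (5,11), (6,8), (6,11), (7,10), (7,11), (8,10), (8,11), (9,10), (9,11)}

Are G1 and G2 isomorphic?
Yes, isomorphic

The graphs are isomorphic.
One valid mapping φ: V(G1) → V(G2): 0→3, 1→10, 2→0, 3→1, 4→9, 5→7, 6→6, 7→8, 8→4, 9→11, 10→2, 11→5

Verify φ preserves adjacency — for each edge of G1, its image is an edge of G2:
  (0,1) → (φ(0),φ(1)) = (3,10) ∈ E(G2) ✓
  (0,2) → (φ(0),φ(2)) = (0,3) ∈ E(G2) ✓
  (0,3) → (φ(0),φ(3)) = (1,3) ∈ E(G2) ✓
  (0,4) → (φ(0),φ(4)) = (3,9) ∈ E(G2) ✓
  (0,5) → (φ(0),φ(5)) = (3,7) ∈ E(G2) ✓
  (0,7) → (φ(0),φ(7)) = (3,8) ∈ E(G2) ✓
  (0,8) → (φ(0),φ(8)) = (3,4) ∈ E(G2) ✓
  (0,10) → (φ(0),φ(10)) = (2,3) ∈ E(G2) ✓
  (0,11) → (φ(0),φ(11)) = (3,5) ∈ E(G2) ✓
  (1,3) → (φ(1),φ(3)) = (1,10) ∈ E(G2) ✓
  (1,4) → (φ(1),φ(4)) = (9,10) ∈ E(G2) ✓
  (1,5) → (φ(1),φ(5)) = (7,10) ∈ E(G2) ✓
  (1,7) → (φ(1),φ(7)) = (8,10) ∈ E(G2) ✓
  (1,8) → (φ(1),φ(8)) = (4,10) ∈ E(G2) ✓
  (1,10) → (φ(1),φ(10)) = (2,10) ∈ E(G2) ✓
  (1,11) → (φ(1),φ(11)) = (5,10) ∈ E(G2) ✓
  (2,4) → (φ(2),φ(4)) = (0,9) ∈ E(G2) ✓
  (2,8) → (φ(2),φ(8)) = (0,4) ∈ E(G2) ✓
  (2,9) → (φ(2),φ(9)) = (0,11) ∈ E(G2) ✓
  (2,10) → (φ(2),φ(10)) = (0,2) ∈ E(G2) ✓
  (2,11) → (φ(2),φ(11)) = (0,5) ∈ E(G2) ✓
  (3,6) → (φ(3),φ(6)) = (1,6) ∈ E(G2) ✓
  (3,7) → (φ(3),φ(7)) = (1,8) ∈ E(G2) ✓
  (3,8) → (φ(3),φ(8)) = (1,4) ∈ E(G2) ✓
  (3,9) → (φ(3),φ(9)) = (1,11) ∈ E(G2) ✓
  (3,11) → (φ(3),φ(11)) = (1,5) ∈ E(G2) ✓
  (4,8) → (φ(4),φ(8)) = (4,9) ∈ E(G2) ✓
  (4,9) → (φ(4),φ(9)) = (9,11) ∈ E(G2) ✓
  (4,11) → (φ(4),φ(11)) = (5,9) ∈ E(G2) ✓
  (5,8) → (φ(5),φ(8)) = (4,7) ∈ E(G2) ✓
  (5,9) → (φ(5),φ(9)) = (7,11) ∈ E(G2) ✓
  (5,11) → (φ(5),φ(11)) = (5,7) ∈ E(G2) ✓
  (6,7) → (φ(6),φ(7)) = (6,8) ∈ E(G2) ✓
  (6,8) → (φ(6),φ(8)) = (4,6) ∈ E(G2) ✓
  (6,9) → (φ(6),φ(9)) = (6,11) ∈ E(G2) ✓
  (6,11) → (φ(6),φ(11)) = (5,6) ∈ E(G2) ✓
  (7,9) → (φ(7),φ(9)) = (8,11) ∈ E(G2) ✓
  (7,10) → (φ(7),φ(10)) = (2,8) ∈ E(G2) ✓
  (7,11) → (φ(7),φ(11)) = (5,8) ∈ E(G2) ✓
  (8,9) → (φ(8),φ(9)) = (4,11) ∈ E(G2) ✓
  (8,10) → (φ(8),φ(10)) = (2,4) ∈ E(G2) ✓
  (8,11) → (φ(8),φ(11)) = (4,5) ∈ E(G2) ✓
  (9,10) → (φ(9),φ(10)) = (2,11) ∈ E(G2) ✓
  (9,11) → (φ(9),φ(11)) = (5,11) ∈ E(G2) ✓
  (10,11) → (φ(10),φ(11)) = (2,5) ∈ E(G2) ✓
All 45 edges of G1 map to edges of G2, and |E(G1)| = |E(G2)| = 45, so φ is a bijection on edges as well as vertices. Hence G1 ≅ G2.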